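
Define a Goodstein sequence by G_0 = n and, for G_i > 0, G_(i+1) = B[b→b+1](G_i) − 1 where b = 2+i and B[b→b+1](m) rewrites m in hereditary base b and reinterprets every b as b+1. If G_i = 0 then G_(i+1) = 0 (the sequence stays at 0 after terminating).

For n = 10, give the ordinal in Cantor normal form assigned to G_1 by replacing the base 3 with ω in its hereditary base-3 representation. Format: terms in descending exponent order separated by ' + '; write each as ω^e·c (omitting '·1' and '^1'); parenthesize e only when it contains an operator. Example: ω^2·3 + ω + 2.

ω^(ω + 1) + 2

i=0: 10 = 2^(2 + 1) + 2 (b=2); 2→3: 3^(3 + 1) + 3 = 84; 84−1 = 83
i=1: 83 = 3^(3 + 1) + 2 (b=3); 3→4: 4^(4 + 1) + 2 = 1026; 1026−1 = 1025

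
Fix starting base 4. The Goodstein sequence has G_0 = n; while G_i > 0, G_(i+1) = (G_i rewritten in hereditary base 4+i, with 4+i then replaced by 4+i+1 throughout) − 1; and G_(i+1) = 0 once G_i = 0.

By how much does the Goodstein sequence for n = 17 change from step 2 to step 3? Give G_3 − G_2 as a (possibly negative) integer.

G_0=17  [base 4] 4^2 + 1  →[4↦5]→  5^2 + 1 = 26  −1 ⇒ G_1=25
G_1=25  [base 5] 5^2  →[5↦6]→  6^2 = 36  −1 ⇒ G_2=35
G_2=35  [base 6] 5·6 + 5  →[6↦7]→  5·7 + 5 = 40  −1 ⇒ G_3=39

4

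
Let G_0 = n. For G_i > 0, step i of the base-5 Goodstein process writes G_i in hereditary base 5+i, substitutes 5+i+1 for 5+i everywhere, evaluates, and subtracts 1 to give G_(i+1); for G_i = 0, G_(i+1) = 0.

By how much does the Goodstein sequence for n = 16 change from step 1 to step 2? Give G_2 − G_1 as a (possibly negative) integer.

2

base 5: 16 = 3·5 + 1; at 6: 3·6 + 1 = 19; next = 18
base 6: 18 = 3·6; at 7: 3·7 = 21; next = 20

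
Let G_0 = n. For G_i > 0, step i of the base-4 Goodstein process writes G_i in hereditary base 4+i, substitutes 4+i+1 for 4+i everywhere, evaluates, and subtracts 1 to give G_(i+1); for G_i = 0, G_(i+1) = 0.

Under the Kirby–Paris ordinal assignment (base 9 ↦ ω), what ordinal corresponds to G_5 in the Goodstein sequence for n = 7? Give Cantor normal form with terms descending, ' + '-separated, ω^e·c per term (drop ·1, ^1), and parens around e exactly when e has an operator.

[0] 7 ≡ 4 + 3 (base 4). Lift 5: 8. −1: 7.
[1] 7 ≡ 5 + 2 (base 5). Lift 6: 8. −1: 7.
[2] 7 ≡ 6 + 1 (base 6). Lift 7: 8. −1: 7.
[3] 7 ≡ 7 (base 7). Lift 8: 8. −1: 7.
[4] 7 ≡ 7 (base 8). Lift 9: 7. −1: 6.
[5] 6 ≡ 6 (base 9). Lift 10: 6. −1: 5.

6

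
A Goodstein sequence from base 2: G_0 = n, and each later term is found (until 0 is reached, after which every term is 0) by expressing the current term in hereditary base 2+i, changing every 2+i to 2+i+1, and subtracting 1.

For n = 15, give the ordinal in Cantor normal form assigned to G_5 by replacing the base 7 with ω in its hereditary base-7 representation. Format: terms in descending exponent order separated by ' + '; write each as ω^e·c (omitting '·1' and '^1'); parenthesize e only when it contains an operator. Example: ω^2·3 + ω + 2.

ω^(ω + 1) + ω^ω

G_0=15  [base 2] 2^(2 + 1) + 2^2 + 2 + 1  →[2↦3]→  3^(3 + 1) + 3^3 + 3 + 1 = 112  −1 ⇒ G_1=111
G_1=111  [base 3] 3^(3 + 1) + 3^3 + 3  →[3↦4]→  4^(4 + 1) + 4^4 + 4 = 1284  −1 ⇒ G_2=1283
G_2=1283  [base 4] 4^(4 + 1) + 4^4 + 3  →[4↦5]→  5^(5 + 1) + 5^5 + 3 = 18753  −1 ⇒ G_3=18752
G_3=18752  [base 5] 5^(5 + 1) + 5^5 + 2  →[5↦6]→  6^(6 + 1) + 6^6 + 2 = 326594  −1 ⇒ G_4=326593
G_4=326593  [base 6] 6^(6 + 1) + 6^6 + 1  →[6↦7]→  7^(7 + 1) + 7^7 + 1 = 6588345  −1 ⇒ G_5=6588344
G_5=6588344  [base 7] 7^(7 + 1) + 7^7  →[7↦8]→  8^(8 + 1) + 8^8 = 150994944  −1 ⇒ G_6=150994943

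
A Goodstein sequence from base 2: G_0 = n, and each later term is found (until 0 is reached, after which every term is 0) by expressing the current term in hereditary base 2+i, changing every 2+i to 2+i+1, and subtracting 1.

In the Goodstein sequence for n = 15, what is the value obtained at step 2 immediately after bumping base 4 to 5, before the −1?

15 —HB2→ 2^(2 + 1) + 2^2 + 2 + 1 —bump→ 3^(3 + 1) + 3^3 + 3 + 1 = 112 —(−1)→ 111
111 —HB3→ 3^(3 + 1) + 3^3 + 3 —bump→ 4^(4 + 1) + 4^4 + 4 = 1284 —(−1)→ 1283

18753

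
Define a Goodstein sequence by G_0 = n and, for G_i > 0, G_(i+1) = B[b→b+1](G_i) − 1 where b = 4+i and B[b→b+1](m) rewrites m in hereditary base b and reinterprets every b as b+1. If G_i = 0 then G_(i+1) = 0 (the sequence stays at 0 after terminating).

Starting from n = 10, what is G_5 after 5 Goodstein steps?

G_0 = 10. HB_4(10) = 2·4 + 2. Bump = 12. G_1 = 11.
G_1 = 11. HB_5(11) = 2·5 + 1. Bump = 13. G_2 = 12.
G_2 = 12. HB_6(12) = 2·6. Bump = 14. G_3 = 13.
G_3 = 13. HB_7(13) = 7 + 6. Bump = 14. G_4 = 13.
G_4 = 13. HB_8(13) = 8 + 5. Bump = 14. G_5 = 13.
G_5 = 13. HB_9(13) = 9 + 4. Bump = 14. G_6 = 13.

13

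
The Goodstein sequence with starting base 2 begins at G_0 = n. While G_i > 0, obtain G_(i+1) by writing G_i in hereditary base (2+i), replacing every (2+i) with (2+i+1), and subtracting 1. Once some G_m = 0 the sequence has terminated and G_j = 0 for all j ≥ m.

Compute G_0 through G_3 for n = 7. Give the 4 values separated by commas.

step 0: 7 = 2^2 + 2 + 1; sub 3 for 2: 3^3 + 3 + 1; = 31; G_1 = 31−1 = 30
step 1: 30 = 3^3 + 3; sub 4 for 3: 4^4 + 4; = 260; G_2 = 260−1 = 259
step 2: 259 = 4^4 + 3; sub 5 for 4: 5^5 + 3; = 3128; G_3 = 3128−1 = 3127

7, 30, 259, 3127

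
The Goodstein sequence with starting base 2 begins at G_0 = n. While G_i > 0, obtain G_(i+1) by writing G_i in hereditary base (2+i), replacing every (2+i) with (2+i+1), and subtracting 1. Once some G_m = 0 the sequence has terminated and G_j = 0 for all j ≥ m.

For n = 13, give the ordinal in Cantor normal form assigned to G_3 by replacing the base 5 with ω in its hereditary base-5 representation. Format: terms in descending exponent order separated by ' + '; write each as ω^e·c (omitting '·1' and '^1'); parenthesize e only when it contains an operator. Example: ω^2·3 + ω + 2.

ω^(ω + 1) + ω^3·3 + ω^2·3 + ω·3 + 2

G_0 = 13. HB_2(13) = 2^(2 + 1) + 2^2 + 1. Bump = 109. G_1 = 108.
G_1 = 108. HB_3(108) = 3^(3 + 1) + 3^3. Bump = 1280. G_2 = 1279.
G_2 = 1279. HB_4(1279) = 4^(4 + 1) + 3·4^3 + 3·4^2 + 3·4 + 3. Bump = 16093. G_3 = 16092.
G_3 = 16092. HB_5(16092) = 5^(5 + 1) + 3·5^3 + 3·5^2 + 3·5 + 2. Bump = 280712. G_4 = 280711.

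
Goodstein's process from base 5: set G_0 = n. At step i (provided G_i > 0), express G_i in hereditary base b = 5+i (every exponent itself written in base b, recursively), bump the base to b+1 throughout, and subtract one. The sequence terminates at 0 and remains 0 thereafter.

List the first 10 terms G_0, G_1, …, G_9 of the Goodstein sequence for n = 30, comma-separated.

30, 41, 53, 67, 83, 101, 121, 143, 153, 163

[0] 30 ≡ 5^2 + 5 (base 5). Lift 6: 42. −1: 41.
[1] 41 ≡ 6^2 + 5 (base 6). Lift 7: 54. −1: 53.
[2] 53 ≡ 7^2 + 4 (base 7). Lift 8: 68. −1: 67.
[3] 67 ≡ 8^2 + 3 (base 8). Lift 9: 84. −1: 83.
[4] 83 ≡ 9^2 + 2 (base 9). Lift 10: 102. −1: 101.
[5] 101 ≡ 10^2 + 1 (base 10). Lift 11: 122. −1: 121.
[6] 121 ≡ 11^2 (base 11). Lift 12: 144. −1: 143.
[7] 143 ≡ 11·12 + 11 (base 12). Lift 13: 154. −1: 153.
[8] 153 ≡ 11·13 + 10 (base 13). Lift 14: 164. −1: 163.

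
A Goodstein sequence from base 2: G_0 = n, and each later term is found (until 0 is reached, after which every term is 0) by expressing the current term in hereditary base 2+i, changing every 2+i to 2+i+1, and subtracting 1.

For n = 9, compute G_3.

i=0: 9 = 2^(2 + 1) + 1 (b=2); 2→3: 3^(3 + 1) + 1 = 82; 82−1 = 81
i=1: 81 = 3^(3 + 1) (b=3); 3→4: 4^(4 + 1) = 1024; 1024−1 = 1023
i=2: 1023 = 3·4^4 + 3·4^3 + 3·4^2 + 3·4 + 3 (b=4); 4→5: 3·5^5 + 3·5^3 + 3·5^2 + 3·5 + 3 = 9843; 9843−1 = 9842
i=3: 9842 = 3·5^5 + 3·5^3 + 3·5^2 + 3·5 + 2 (b=5); 5→6: 3·6^6 + 3·6^3 + 3·6^2 + 3·6 + 2 = 140744; 140744−1 = 140743

9842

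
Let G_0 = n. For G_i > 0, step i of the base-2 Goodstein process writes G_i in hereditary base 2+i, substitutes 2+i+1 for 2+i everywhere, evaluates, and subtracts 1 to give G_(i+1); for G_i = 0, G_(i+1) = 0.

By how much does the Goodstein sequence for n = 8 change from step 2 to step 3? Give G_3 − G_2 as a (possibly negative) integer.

G_0 = 8. HB_2(8) = 2^(2 + 1). Bump = 81. G_1 = 80.
G_1 = 80. HB_3(80) = 2·3^3 + 2·3^2 + 2·3 + 2. Bump = 554. G_2 = 553.
G_2 = 553. HB_4(553) = 2·4^4 + 2·4^2 + 2·4 + 1. Bump = 6311. G_3 = 6310.

5757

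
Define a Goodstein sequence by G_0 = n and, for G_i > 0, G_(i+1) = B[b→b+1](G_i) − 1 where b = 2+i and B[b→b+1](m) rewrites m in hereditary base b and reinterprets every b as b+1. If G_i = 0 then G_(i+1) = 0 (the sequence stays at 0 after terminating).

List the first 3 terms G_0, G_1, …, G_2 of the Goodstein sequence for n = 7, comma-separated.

7 —HB2→ 2^2 + 2 + 1 —bump→ 3^3 + 3 + 1 = 31 —(−1)→ 30
30 —HB3→ 3^3 + 3 —bump→ 4^4 + 4 = 260 —(−1)→ 259

7, 30, 259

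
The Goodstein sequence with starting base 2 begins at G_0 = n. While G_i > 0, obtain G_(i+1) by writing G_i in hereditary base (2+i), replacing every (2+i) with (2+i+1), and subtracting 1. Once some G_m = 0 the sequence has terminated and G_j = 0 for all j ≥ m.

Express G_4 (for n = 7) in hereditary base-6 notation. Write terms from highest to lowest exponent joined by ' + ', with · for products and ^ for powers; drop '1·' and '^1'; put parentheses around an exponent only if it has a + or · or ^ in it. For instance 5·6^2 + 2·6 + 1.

6^6 + 1

7 —HB2→ 2^2 + 2 + 1 —bump→ 3^3 + 3 + 1 = 31 —(−1)→ 30
30 —HB3→ 3^3 + 3 —bump→ 4^4 + 4 = 260 —(−1)→ 259
259 —HB4→ 4^4 + 3 —bump→ 5^5 + 3 = 3128 —(−1)→ 3127
3127 —HB5→ 5^5 + 2 —bump→ 6^6 + 2 = 46658 —(−1)→ 46657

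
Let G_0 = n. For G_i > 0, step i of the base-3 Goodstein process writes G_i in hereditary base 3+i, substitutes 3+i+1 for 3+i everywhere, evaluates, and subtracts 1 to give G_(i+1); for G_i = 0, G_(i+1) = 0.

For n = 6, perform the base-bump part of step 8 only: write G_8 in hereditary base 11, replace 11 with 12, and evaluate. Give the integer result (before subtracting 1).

G_0=6  [base 3] 2·3  →[3↦4]→  2·4 = 8  −1 ⇒ G_1=7
G_1=7  [base 4] 4 + 3  →[4↦5]→  5 + 3 = 8  −1 ⇒ G_2=7
G_2=7  [base 5] 5 + 2  →[5↦6]→  6 + 2 = 8  −1 ⇒ G_3=7
G_3=7  [base 6] 6 + 1  →[6↦7]→  7 + 1 = 8  −1 ⇒ G_4=7
G_4=7  [base 7] 7  →[7↦8]→  8 = 8  −1 ⇒ G_5=7
G_5=7  [base 8] 7  →[8↦9]→  7 = 7  −1 ⇒ G_6=6
G_6=6  [base 9] 6  →[9↦10]→  6 = 6  −1 ⇒ G_7=5
G_7=5  [base 10] 5  →[10↦11]→  5 = 5  −1 ⇒ G_8=4

4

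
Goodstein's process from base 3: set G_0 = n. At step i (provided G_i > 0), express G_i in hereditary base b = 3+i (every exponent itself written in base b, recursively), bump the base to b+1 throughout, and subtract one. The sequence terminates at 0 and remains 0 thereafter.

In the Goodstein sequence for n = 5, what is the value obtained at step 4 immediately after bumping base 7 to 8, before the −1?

4

(0) 5|_3 = 3 + 2 ↦ 4 + 2|_4 = 6 ⇒ 5
(1) 5|_4 = 4 + 1 ↦ 5 + 1|_5 = 6 ⇒ 5
(2) 5|_5 = 5 ↦ 6|_6 = 6 ⇒ 5
(3) 5|_6 = 5 ↦ 5|_7 = 5 ⇒ 4
(4) 4|_7 = 4 ↦ 4|_8 = 4 ⇒ 3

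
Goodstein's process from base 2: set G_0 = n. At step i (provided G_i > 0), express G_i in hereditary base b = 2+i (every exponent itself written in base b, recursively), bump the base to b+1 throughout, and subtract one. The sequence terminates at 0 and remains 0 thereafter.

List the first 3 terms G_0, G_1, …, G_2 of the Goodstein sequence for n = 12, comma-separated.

base 2: 12 = 2^(2 + 1) + 2^2; at 3: 3^(3 + 1) + 3^3 = 108; next = 107
base 3: 107 = 3^(3 + 1) + 2·3^2 + 2·3 + 2; at 4: 4^(4 + 1) + 2·4^2 + 2·4 + 2 = 1066; next = 1065

12, 107, 1065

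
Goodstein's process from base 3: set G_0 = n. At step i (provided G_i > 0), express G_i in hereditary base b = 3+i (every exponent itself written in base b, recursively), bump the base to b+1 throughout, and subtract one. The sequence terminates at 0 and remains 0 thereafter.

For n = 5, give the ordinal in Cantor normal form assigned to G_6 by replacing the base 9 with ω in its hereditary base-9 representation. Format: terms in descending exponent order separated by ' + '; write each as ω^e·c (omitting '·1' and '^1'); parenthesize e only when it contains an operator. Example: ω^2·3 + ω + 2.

2

i=0: 5 = 3 + 2 (b=3); 3→4: 4 + 2 = 6; 6−1 = 5
i=1: 5 = 4 + 1 (b=4); 4→5: 5 + 1 = 6; 6−1 = 5
i=2: 5 = 5 (b=5); 5→6: 6 = 6; 6−1 = 5
i=3: 5 = 5 (b=6); 6→7: 5 = 5; 5−1 = 4
i=4: 4 = 4 (b=7); 7→8: 4 = 4; 4−1 = 3
i=5: 3 = 3 (b=8); 8→9: 3 = 3; 3−1 = 2
i=6: 2 = 2 (b=9); 9→10: 2 = 2; 2−1 = 1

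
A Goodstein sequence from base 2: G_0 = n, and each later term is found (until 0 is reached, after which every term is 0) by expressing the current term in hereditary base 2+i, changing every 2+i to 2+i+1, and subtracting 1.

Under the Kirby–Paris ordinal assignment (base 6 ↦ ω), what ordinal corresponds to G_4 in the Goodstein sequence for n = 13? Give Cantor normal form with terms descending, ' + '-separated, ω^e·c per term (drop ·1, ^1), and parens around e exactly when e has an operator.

ω^(ω + 1) + ω^3·3 + ω^2·3 + ω·3 + 1

step 0: 13 = 2^(2 + 1) + 2^2 + 1; sub 3 for 2: 3^(3 + 1) + 3^3 + 1; = 109; G_1 = 109−1 = 108
step 1: 108 = 3^(3 + 1) + 3^3; sub 4 for 3: 4^(4 + 1) + 4^4; = 1280; G_2 = 1280−1 = 1279
step 2: 1279 = 4^(4 + 1) + 3·4^3 + 3·4^2 + 3·4 + 3; sub 5 for 4: 5^(5 + 1) + 3·5^3 + 3·5^2 + 3·5 + 3; = 16093; G_3 = 16093−1 = 16092
step 3: 16092 = 5^(5 + 1) + 3·5^3 + 3·5^2 + 3·5 + 2; sub 6 for 5: 6^(6 + 1) + 3·6^3 + 3·6^2 + 3·6 + 2; = 280712; G_4 = 280712−1 = 280711
step 4: 280711 = 6^(6 + 1) + 3·6^3 + 3·6^2 + 3·6 + 1; sub 7 for 6: 7^(7 + 1) + 3·7^3 + 3·7^2 + 3·7 + 1; = 5765999; G_5 = 5765999−1 = 5765998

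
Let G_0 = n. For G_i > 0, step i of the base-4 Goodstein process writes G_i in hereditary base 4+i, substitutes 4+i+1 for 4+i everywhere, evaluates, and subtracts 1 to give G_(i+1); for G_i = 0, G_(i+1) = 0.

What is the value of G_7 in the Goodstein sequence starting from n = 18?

68

[0] 18 ≡ 4^2 + 2 (base 4). Lift 5: 27. −1: 26.
[1] 26 ≡ 5^2 + 1 (base 5). Lift 6: 37. −1: 36.
[2] 36 ≡ 6^2 (base 6). Lift 7: 49. −1: 48.
[3] 48 ≡ 6·7 + 6 (base 7). Lift 8: 54. −1: 53.
[4] 53 ≡ 6·8 + 5 (base 8). Lift 9: 59. −1: 58.
[5] 58 ≡ 6·9 + 4 (base 9). Lift 10: 64. −1: 63.
[6] 63 ≡ 6·10 + 3 (base 10). Lift 11: 69. −1: 68.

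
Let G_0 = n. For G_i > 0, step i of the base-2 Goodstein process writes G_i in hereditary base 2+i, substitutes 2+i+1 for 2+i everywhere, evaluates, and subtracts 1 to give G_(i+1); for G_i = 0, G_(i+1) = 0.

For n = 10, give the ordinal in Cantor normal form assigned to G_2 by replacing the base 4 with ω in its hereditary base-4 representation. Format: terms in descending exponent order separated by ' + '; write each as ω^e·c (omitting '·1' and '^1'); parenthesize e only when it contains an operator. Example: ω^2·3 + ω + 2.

ω^(ω + 1) + 1

G_0=10  [base 2] 2^(2 + 1) + 2  →[2↦3]→  3^(3 + 1) + 3 = 84  −1 ⇒ G_1=83
G_1=83  [base 3] 3^(3 + 1) + 2  →[3↦4]→  4^(4 + 1) + 2 = 1026  −1 ⇒ G_2=1025
G_2=1025  [base 4] 4^(4 + 1) + 1  →[4↦5]→  5^(5 + 1) + 1 = 15626  −1 ⇒ G_3=15625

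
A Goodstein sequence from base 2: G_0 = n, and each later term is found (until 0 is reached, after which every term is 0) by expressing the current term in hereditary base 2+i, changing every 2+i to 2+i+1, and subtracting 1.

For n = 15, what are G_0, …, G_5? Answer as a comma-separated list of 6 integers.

G_0=15  [base 2] 2^(2 + 1) + 2^2 + 2 + 1  →[2↦3]→  3^(3 + 1) + 3^3 + 3 + 1 = 112  −1 ⇒ G_1=111
G_1=111  [base 3] 3^(3 + 1) + 3^3 + 3  →[3↦4]→  4^(4 + 1) + 4^4 + 4 = 1284  −1 ⇒ G_2=1283
G_2=1283  [base 4] 4^(4 + 1) + 4^4 + 3  →[4↦5]→  5^(5 + 1) + 5^5 + 3 = 18753  −1 ⇒ G_3=18752
G_3=18752  [base 5] 5^(5 + 1) + 5^5 + 2  →[5↦6]→  6^(6 + 1) + 6^6 + 2 = 326594  −1 ⇒ G_4=326593
G_4=326593  [base 6] 6^(6 + 1) + 6^6 + 1  →[6↦7]→  7^(7 + 1) + 7^7 + 1 = 6588345  −1 ⇒ G_5=6588344

15, 111, 1283, 18752, 326593, 6588344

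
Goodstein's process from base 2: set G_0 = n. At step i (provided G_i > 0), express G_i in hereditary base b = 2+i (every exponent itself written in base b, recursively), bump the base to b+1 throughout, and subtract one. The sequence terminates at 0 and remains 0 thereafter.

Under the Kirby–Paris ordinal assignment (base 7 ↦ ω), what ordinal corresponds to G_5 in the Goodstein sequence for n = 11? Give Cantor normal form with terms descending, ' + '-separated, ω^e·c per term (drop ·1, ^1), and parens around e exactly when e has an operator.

ω^(ω + 1)

G_0=11  [base 2] 2^(2 + 1) + 2 + 1  →[2↦3]→  3^(3 + 1) + 3 + 1 = 85  −1 ⇒ G_1=84
G_1=84  [base 3] 3^(3 + 1) + 3  →[3↦4]→  4^(4 + 1) + 4 = 1028  −1 ⇒ G_2=1027
G_2=1027  [base 4] 4^(4 + 1) + 3  →[4↦5]→  5^(5 + 1) + 3 = 15628  −1 ⇒ G_3=15627
G_3=15627  [base 5] 5^(5 + 1) + 2  →[5↦6]→  6^(6 + 1) + 2 = 279938  −1 ⇒ G_4=279937
G_4=279937  [base 6] 6^(6 + 1) + 1  →[6↦7]→  7^(7 + 1) + 1 = 5764802  −1 ⇒ G_5=5764801
G_5=5764801  [base 7] 7^(7 + 1)  →[7↦8]→  8^(8 + 1) = 134217728  −1 ⇒ G_6=134217727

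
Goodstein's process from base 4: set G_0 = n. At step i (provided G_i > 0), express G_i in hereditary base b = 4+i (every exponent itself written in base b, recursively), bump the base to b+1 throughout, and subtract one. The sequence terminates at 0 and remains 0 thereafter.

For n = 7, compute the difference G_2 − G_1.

7 —HB4→ 4 + 3 —bump→ 5 + 3 = 8 —(−1)→ 7
7 —HB5→ 5 + 2 —bump→ 6 + 2 = 8 —(−1)→ 7

0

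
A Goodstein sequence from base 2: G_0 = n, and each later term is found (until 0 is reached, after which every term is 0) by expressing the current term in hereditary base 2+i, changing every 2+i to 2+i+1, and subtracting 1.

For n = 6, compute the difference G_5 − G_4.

51384

(0) 6|_2 = 2^2 + 2 ↦ 3^3 + 3|_3 = 30 ⇒ 29
(1) 29|_3 = 3^3 + 2 ↦ 4^4 + 2|_4 = 258 ⇒ 257
(2) 257|_4 = 4^4 + 1 ↦ 5^5 + 1|_5 = 3126 ⇒ 3125
(3) 3125|_5 = 5^5 ↦ 6^6|_6 = 46656 ⇒ 46655
(4) 46655|_6 = 5·6^5 + 5·6^4 + 5·6^3 + 5·6^2 + 5·6 + 5 ↦ 5·7^5 + 5·7^4 + 5·7^3 + 5·7^2 + 5·7 + 5|_7 = 98040 ⇒ 98039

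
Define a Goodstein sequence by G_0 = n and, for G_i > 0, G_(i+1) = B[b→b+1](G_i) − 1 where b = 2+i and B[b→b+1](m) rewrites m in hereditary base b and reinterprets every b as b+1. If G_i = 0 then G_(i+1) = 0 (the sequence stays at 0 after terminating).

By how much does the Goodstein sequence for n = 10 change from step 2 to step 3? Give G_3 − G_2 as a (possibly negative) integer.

[0] 10 ≡ 2^(2 + 1) + 2 (base 2). Lift 3: 84. −1: 83.
[1] 83 ≡ 3^(3 + 1) + 2 (base 3). Lift 4: 1026. −1: 1025.
[2] 1025 ≡ 4^(4 + 1) + 1 (base 4). Lift 5: 15626. −1: 15625.

14600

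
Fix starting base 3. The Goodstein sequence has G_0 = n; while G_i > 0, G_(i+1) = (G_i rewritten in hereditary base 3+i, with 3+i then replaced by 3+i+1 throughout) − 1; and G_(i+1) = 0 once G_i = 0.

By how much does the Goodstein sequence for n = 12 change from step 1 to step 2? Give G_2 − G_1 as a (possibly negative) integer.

(0) 12|_3 = 3^2 + 3 ↦ 4^2 + 4|_4 = 20 ⇒ 19
(1) 19|_4 = 4^2 + 3 ↦ 5^2 + 3|_5 = 28 ⇒ 27

8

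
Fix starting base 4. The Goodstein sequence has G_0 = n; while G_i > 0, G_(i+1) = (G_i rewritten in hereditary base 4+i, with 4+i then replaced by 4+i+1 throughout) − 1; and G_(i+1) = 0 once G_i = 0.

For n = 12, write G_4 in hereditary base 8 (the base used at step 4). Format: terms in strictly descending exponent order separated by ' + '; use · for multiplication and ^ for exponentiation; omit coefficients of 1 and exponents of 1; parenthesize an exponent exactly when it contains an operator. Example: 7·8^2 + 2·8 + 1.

2·8 + 1

[0] 12 ≡ 3·4 (base 4). Lift 5: 15. −1: 14.
[1] 14 ≡ 2·5 + 4 (base 5). Lift 6: 16. −1: 15.
[2] 15 ≡ 2·6 + 3 (base 6). Lift 7: 17. −1: 16.
[3] 16 ≡ 2·7 + 2 (base 7). Lift 8: 18. −1: 17.
[4] 17 ≡ 2·8 + 1 (base 8). Lift 9: 19. −1: 18.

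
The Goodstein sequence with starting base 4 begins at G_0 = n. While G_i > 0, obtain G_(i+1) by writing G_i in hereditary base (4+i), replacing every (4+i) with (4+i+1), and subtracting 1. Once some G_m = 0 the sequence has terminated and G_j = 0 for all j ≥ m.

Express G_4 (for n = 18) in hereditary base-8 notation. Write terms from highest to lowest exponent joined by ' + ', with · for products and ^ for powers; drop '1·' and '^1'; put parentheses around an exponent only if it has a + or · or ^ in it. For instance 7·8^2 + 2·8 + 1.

i=0: 18 = 4^2 + 2 (b=4); 4→5: 5^2 + 2 = 27; 27−1 = 26
i=1: 26 = 5^2 + 1 (b=5); 5→6: 6^2 + 1 = 37; 37−1 = 36
i=2: 36 = 6^2 (b=6); 6→7: 7^2 = 49; 49−1 = 48
i=3: 48 = 6·7 + 6 (b=7); 7→8: 6·8 + 6 = 54; 54−1 = 53
i=4: 53 = 6·8 + 5 (b=8); 8→9: 6·9 + 5 = 59; 59−1 = 58

6·8 + 5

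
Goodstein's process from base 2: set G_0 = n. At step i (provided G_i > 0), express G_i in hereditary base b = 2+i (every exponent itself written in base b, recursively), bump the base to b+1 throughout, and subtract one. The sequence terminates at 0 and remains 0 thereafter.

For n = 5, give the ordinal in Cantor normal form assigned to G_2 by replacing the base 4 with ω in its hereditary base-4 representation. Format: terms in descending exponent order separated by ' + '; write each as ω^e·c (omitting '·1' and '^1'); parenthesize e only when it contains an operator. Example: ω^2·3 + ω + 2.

ω^3·3 + ω^2·3 + ω·3 + 3

G_0 = 5. HB_2(5) = 2^2 + 1. Bump = 28. G_1 = 27.
G_1 = 27. HB_3(27) = 3^3. Bump = 256. G_2 = 255.
G_2 = 255. HB_4(255) = 3·4^3 + 3·4^2 + 3·4 + 3. Bump = 468. G_3 = 467.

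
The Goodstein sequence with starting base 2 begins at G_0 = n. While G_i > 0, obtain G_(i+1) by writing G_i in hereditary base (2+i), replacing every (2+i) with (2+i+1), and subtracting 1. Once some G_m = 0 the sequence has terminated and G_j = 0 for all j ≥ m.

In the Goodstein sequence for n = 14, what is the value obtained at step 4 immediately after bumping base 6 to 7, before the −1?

5862841

G_0=14  [base 2] 2^(2 + 1) + 2^2 + 2  →[2↦3]→  3^(3 + 1) + 3^3 + 3 = 111  −1 ⇒ G_1=110
G_1=110  [base 3] 3^(3 + 1) + 3^3 + 2  →[3↦4]→  4^(4 + 1) + 4^4 + 2 = 1282  −1 ⇒ G_2=1281
G_2=1281  [base 4] 4^(4 + 1) + 4^4 + 1  →[4↦5]→  5^(5 + 1) + 5^5 + 1 = 18751  −1 ⇒ G_3=18750
G_3=18750  [base 5] 5^(5 + 1) + 5^5  →[5↦6]→  6^(6 + 1) + 6^6 = 326592  −1 ⇒ G_4=326591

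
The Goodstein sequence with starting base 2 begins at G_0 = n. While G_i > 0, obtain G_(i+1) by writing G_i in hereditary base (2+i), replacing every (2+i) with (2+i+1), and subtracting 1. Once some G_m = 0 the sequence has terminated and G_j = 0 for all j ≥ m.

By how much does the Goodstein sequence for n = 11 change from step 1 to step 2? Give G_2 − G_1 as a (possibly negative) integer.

943

step 0: 11 = 2^(2 + 1) + 2 + 1; sub 3 for 2: 3^(3 + 1) + 3 + 1; = 85; G_1 = 85−1 = 84
step 1: 84 = 3^(3 + 1) + 3; sub 4 for 3: 4^(4 + 1) + 4; = 1028; G_2 = 1028−1 = 1027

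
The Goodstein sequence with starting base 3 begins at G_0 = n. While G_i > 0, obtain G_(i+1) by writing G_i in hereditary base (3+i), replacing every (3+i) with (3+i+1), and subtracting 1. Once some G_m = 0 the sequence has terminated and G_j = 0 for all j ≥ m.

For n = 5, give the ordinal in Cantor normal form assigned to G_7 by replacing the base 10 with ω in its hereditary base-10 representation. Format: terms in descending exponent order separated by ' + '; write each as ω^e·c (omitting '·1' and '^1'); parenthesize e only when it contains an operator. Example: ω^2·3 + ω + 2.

1

[0] 5 ≡ 3 + 2 (base 3). Lift 4: 6. −1: 5.
[1] 5 ≡ 4 + 1 (base 4). Lift 5: 6. −1: 5.
[2] 5 ≡ 5 (base 5). Lift 6: 6. −1: 5.
[3] 5 ≡ 5 (base 6). Lift 7: 5. −1: 4.
[4] 4 ≡ 4 (base 7). Lift 8: 4. −1: 3.
[5] 3 ≡ 3 (base 8). Lift 9: 3. −1: 2.
[6] 2 ≡ 2 (base 9). Lift 10: 2. −1: 1.
[7] 1 ≡ 1 (base 10). Lift 11: 1. −1: 0.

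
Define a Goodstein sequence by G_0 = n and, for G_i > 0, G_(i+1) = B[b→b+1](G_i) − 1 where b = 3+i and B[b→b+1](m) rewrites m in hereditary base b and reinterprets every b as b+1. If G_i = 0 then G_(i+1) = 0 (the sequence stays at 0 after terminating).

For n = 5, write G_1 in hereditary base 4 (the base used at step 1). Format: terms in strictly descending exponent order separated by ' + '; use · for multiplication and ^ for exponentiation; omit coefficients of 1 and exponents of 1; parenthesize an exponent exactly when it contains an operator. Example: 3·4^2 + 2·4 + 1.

4 + 1

i=0: 5 = 3 + 2 (b=3); 3→4: 4 + 2 = 6; 6−1 = 5
i=1: 5 = 4 + 1 (b=4); 4→5: 5 + 1 = 6; 6−1 = 5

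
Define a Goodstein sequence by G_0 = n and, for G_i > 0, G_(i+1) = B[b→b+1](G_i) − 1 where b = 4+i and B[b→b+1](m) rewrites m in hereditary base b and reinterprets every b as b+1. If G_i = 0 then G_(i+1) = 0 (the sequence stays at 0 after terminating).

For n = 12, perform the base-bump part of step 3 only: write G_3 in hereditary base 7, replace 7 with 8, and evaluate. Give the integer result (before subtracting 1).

18

(0) 12|_4 = 3·4 ↦ 3·5|_5 = 15 ⇒ 14
(1) 14|_5 = 2·5 + 4 ↦ 2·6 + 4|_6 = 16 ⇒ 15
(2) 15|_6 = 2·6 + 3 ↦ 2·7 + 3|_7 = 17 ⇒ 16
(3) 16|_7 = 2·7 + 2 ↦ 2·8 + 2|_8 = 18 ⇒ 17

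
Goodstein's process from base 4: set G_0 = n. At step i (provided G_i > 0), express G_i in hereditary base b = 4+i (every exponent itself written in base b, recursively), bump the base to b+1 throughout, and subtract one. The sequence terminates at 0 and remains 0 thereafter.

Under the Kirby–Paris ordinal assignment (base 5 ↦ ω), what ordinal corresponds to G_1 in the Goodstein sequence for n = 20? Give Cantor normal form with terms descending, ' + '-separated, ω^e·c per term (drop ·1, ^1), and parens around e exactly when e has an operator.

G_0=20  [base 4] 4^2 + 4  →[4↦5]→  5^2 + 5 = 30  −1 ⇒ G_1=29
G_1=29  [base 5] 5^2 + 4  →[5↦6]→  6^2 + 4 = 40  −1 ⇒ G_2=39

ω^2 + 4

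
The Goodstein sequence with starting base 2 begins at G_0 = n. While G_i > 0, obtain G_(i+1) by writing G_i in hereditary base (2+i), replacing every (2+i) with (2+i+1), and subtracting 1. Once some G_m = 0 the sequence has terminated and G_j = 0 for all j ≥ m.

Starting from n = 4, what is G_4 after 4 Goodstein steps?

83

4 —HB2→ 2^2 —bump→ 3^3 = 27 —(−1)→ 26
26 —HB3→ 2·3^2 + 2·3 + 2 —bump→ 2·4^2 + 2·4 + 2 = 42 —(−1)→ 41
41 —HB4→ 2·4^2 + 2·4 + 1 —bump→ 2·5^2 + 2·5 + 1 = 61 —(−1)→ 60
60 —HB5→ 2·5^2 + 2·5 —bump→ 2·6^2 + 2·6 = 84 —(−1)→ 83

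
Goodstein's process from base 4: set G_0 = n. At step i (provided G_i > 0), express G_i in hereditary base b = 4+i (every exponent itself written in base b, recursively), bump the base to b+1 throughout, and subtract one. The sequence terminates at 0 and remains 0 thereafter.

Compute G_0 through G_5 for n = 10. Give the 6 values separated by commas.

10, 11, 12, 13, 13, 13

base 4: 10 = 2·4 + 2; at 5: 2·5 + 2 = 12; next = 11
base 5: 11 = 2·5 + 1; at 6: 2·6 + 1 = 13; next = 12
base 6: 12 = 2·6; at 7: 2·7 = 14; next = 13
base 7: 13 = 7 + 6; at 8: 8 + 6 = 14; next = 13
base 8: 13 = 8 + 5; at 9: 9 + 5 = 14; next = 13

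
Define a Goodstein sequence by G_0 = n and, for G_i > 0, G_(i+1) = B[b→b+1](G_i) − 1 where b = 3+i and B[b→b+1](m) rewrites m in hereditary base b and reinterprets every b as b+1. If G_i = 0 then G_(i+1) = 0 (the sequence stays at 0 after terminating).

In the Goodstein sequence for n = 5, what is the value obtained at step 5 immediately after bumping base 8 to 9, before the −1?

3

i=0: 5 = 3 + 2 (b=3); 3→4: 4 + 2 = 6; 6−1 = 5
i=1: 5 = 4 + 1 (b=4); 4→5: 5 + 1 = 6; 6−1 = 5
i=2: 5 = 5 (b=5); 5→6: 6 = 6; 6−1 = 5
i=3: 5 = 5 (b=6); 6→7: 5 = 5; 5−1 = 4
i=4: 4 = 4 (b=7); 7→8: 4 = 4; 4−1 = 3
i=5: 3 = 3 (b=8); 8→9: 3 = 3; 3−1 = 2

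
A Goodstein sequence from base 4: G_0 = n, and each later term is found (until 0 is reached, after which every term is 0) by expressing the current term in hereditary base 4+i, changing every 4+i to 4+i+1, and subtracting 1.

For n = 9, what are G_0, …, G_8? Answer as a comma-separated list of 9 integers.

9, 10, 11, 11, 11, 11, 11, 11, 11

G_0 = 9. HB_4(9) = 2·4 + 1. Bump = 11. G_1 = 10.
G_1 = 10. HB_5(10) = 2·5. Bump = 12. G_2 = 11.
G_2 = 11. HB_6(11) = 6 + 5. Bump = 12. G_3 = 11.
G_3 = 11. HB_7(11) = 7 + 4. Bump = 12. G_4 = 11.
G_4 = 11. HB_8(11) = 8 + 3. Bump = 12. G_5 = 11.
G_5 = 11. HB_9(11) = 9 + 2. Bump = 12. G_6 = 11.
G_6 = 11. HB_10(11) = 10 + 1. Bump = 12. G_7 = 11.
G_7 = 11. HB_11(11) = 11. Bump = 12. G_8 = 11.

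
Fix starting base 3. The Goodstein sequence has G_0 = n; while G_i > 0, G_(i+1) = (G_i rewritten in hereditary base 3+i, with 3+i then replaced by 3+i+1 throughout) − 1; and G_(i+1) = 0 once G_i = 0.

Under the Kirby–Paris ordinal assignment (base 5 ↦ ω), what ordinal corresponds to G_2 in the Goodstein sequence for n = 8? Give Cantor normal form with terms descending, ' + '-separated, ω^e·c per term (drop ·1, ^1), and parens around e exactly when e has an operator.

(0) 8|_3 = 2·3 + 2 ↦ 2·4 + 2|_4 = 10 ⇒ 9
(1) 9|_4 = 2·4 + 1 ↦ 2·5 + 1|_5 = 11 ⇒ 10

ω·2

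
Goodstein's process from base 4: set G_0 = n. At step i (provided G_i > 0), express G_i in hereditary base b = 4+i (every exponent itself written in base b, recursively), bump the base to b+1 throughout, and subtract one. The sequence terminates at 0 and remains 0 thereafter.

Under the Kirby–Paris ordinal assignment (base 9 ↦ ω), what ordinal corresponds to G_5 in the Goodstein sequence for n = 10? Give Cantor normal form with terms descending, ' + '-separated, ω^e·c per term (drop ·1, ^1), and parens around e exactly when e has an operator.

ω + 4

(0) 10|_4 = 2·4 + 2 ↦ 2·5 + 2|_5 = 12 ⇒ 11
(1) 11|_5 = 2·5 + 1 ↦ 2·6 + 1|_6 = 13 ⇒ 12
(2) 12|_6 = 2·6 ↦ 2·7|_7 = 14 ⇒ 13
(3) 13|_7 = 7 + 6 ↦ 8 + 6|_8 = 14 ⇒ 13
(4) 13|_8 = 8 + 5 ↦ 9 + 5|_9 = 14 ⇒ 13
(5) 13|_9 = 9 + 4 ↦ 10 + 4|_10 = 14 ⇒ 13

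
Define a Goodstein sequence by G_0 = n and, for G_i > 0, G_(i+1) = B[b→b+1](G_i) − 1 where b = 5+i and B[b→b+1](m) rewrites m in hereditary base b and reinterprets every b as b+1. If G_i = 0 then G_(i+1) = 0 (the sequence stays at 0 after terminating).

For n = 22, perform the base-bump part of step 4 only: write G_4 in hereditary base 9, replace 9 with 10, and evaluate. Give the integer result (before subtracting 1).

36

base 5: 22 = 4·5 + 2; at 6: 4·6 + 2 = 26; next = 25
base 6: 25 = 4·6 + 1; at 7: 4·7 + 1 = 29; next = 28
base 7: 28 = 4·7; at 8: 4·8 = 32; next = 31
base 8: 31 = 3·8 + 7; at 9: 3·9 + 7 = 34; next = 33
base 9: 33 = 3·9 + 6; at 10: 3·10 + 6 = 36; next = 35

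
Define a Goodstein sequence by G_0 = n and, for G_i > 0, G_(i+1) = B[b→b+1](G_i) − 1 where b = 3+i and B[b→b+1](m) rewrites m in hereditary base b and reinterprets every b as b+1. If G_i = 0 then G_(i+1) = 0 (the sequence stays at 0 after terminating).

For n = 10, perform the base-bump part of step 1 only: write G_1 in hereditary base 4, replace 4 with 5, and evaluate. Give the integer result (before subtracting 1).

25

(0) 10|_3 = 3^2 + 1 ↦ 4^2 + 1|_4 = 17 ⇒ 16
(1) 16|_4 = 4^2 ↦ 5^2|_5 = 25 ⇒ 24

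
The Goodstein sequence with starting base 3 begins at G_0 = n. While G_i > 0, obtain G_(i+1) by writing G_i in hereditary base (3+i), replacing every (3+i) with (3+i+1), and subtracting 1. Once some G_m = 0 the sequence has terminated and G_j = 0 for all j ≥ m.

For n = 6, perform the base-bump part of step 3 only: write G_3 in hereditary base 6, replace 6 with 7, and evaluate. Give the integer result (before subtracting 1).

6 —HB3→ 2·3 —bump→ 2·4 = 8 —(−1)→ 7
7 —HB4→ 4 + 3 —bump→ 5 + 3 = 8 —(−1)→ 7
7 —HB5→ 5 + 2 —bump→ 6 + 2 = 8 —(−1)→ 7
7 —HB6→ 6 + 1 —bump→ 7 + 1 = 8 —(−1)→ 7

8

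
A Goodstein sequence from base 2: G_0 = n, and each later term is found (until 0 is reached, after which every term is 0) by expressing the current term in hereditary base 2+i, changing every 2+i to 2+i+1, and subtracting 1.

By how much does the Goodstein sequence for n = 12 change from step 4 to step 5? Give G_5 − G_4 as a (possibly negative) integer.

[0] 12 ≡ 2^(2 + 1) + 2^2 (base 2). Lift 3: 108. −1: 107.
[1] 107 ≡ 3^(3 + 1) + 2·3^2 + 2·3 + 2 (base 3). Lift 4: 1066. −1: 1065.
[2] 1065 ≡ 4^(4 + 1) + 2·4^2 + 2·4 + 1 (base 4). Lift 5: 15686. −1: 15685.
[3] 15685 ≡ 5^(5 + 1) + 2·5^2 + 2·5 (base 5). Lift 6: 280020. −1: 280019.
[4] 280019 ≡ 6^(6 + 1) + 2·6^2 + 6 + 5 (base 6). Lift 7: 5764911. −1: 5764910.

5484891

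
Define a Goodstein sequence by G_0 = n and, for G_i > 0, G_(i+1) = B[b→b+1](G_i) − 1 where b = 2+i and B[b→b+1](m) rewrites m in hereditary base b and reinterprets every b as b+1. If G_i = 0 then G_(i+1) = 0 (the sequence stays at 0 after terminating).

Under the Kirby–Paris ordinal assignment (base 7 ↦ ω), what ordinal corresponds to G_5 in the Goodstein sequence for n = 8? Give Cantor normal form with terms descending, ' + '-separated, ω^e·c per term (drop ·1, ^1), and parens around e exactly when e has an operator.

i=0: 8 = 2^(2 + 1) (b=2); 2→3: 3^(3 + 1) = 81; 81−1 = 80
i=1: 80 = 2·3^3 + 2·3^2 + 2·3 + 2 (b=3); 3→4: 2·4^4 + 2·4^2 + 2·4 + 2 = 554; 554−1 = 553
i=2: 553 = 2·4^4 + 2·4^2 + 2·4 + 1 (b=4); 4→5: 2·5^5 + 2·5^2 + 2·5 + 1 = 6311; 6311−1 = 6310
i=3: 6310 = 2·5^5 + 2·5^2 + 2·5 (b=5); 5→6: 2·6^6 + 2·6^2 + 2·6 = 93396; 93396−1 = 93395
i=4: 93395 = 2·6^6 + 2·6^2 + 6 + 5 (b=6); 6→7: 2·7^7 + 2·7^2 + 7 + 5 = 1647196; 1647196−1 = 1647195
i=5: 1647195 = 2·7^7 + 2·7^2 + 7 + 4 (b=7); 7→8: 2·8^8 + 2·8^2 + 8 + 4 = 33554572; 33554572−1 = 33554571

ω^ω·2 + ω^2·2 + ω + 4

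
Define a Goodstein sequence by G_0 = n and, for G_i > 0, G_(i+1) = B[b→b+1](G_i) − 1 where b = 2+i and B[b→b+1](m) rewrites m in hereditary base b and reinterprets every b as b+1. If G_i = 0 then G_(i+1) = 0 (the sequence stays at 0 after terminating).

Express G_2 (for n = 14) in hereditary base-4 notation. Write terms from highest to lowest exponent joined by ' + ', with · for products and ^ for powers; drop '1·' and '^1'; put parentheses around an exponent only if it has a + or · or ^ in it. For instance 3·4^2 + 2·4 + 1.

(0) 14|_2 = 2^(2 + 1) + 2^2 + 2 ↦ 3^(3 + 1) + 3^3 + 3|_3 = 111 ⇒ 110
(1) 110|_3 = 3^(3 + 1) + 3^3 + 2 ↦ 4^(4 + 1) + 4^4 + 2|_4 = 1282 ⇒ 1281

4^(4 + 1) + 4^4 + 1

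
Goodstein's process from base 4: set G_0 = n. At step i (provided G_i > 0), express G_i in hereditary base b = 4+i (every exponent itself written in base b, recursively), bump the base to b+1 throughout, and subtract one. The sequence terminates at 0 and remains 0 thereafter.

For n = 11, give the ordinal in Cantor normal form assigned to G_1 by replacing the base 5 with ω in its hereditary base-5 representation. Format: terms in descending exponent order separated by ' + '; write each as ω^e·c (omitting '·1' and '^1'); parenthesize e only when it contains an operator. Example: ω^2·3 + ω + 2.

step 0: 11 = 2·4 + 3; sub 5 for 4: 2·5 + 3; = 13; G_1 = 13−1 = 12
step 1: 12 = 2·5 + 2; sub 6 for 5: 2·6 + 2; = 14; G_2 = 14−1 = 13

ω·2 + 2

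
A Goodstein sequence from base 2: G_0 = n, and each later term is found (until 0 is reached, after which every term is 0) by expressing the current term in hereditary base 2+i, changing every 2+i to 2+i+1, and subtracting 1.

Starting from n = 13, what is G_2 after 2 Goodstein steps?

1279

G_0=13  [base 2] 2^(2 + 1) + 2^2 + 1  →[2↦3]→  3^(3 + 1) + 3^3 + 1 = 109  −1 ⇒ G_1=108
G_1=108  [base 3] 3^(3 + 1) + 3^3  →[3↦4]→  4^(4 + 1) + 4^4 = 1280  −1 ⇒ G_2=1279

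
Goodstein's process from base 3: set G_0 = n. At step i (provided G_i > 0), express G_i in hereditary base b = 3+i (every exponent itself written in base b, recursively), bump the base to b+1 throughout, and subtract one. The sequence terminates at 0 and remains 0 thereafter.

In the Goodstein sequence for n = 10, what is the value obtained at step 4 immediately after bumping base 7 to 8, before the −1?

34

i=0: 10 = 3^2 + 1 (b=3); 3→4: 4^2 + 1 = 17; 17−1 = 16
i=1: 16 = 4^2 (b=4); 4→5: 5^2 = 25; 25−1 = 24
i=2: 24 = 4·5 + 4 (b=5); 5→6: 4·6 + 4 = 28; 28−1 = 27
i=3: 27 = 4·6 + 3 (b=6); 6→7: 4·7 + 3 = 31; 31−1 = 30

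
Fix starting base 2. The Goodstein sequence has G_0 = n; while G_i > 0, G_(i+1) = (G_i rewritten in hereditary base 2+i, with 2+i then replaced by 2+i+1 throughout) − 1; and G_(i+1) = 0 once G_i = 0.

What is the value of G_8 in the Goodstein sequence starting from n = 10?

(0) 10|_2 = 2^(2 + 1) + 2 ↦ 3^(3 + 1) + 3|_3 = 84 ⇒ 83
(1) 83|_3 = 3^(3 + 1) + 2 ↦ 4^(4 + 1) + 2|_4 = 1026 ⇒ 1025
(2) 1025|_4 = 4^(4 + 1) + 1 ↦ 5^(5 + 1) + 1|_5 = 15626 ⇒ 15625
(3) 15625|_5 = 5^(5 + 1) ↦ 6^(6 + 1)|_6 = 279936 ⇒ 279935
(4) 279935|_6 = 5·6^6 + 5·6^5 + 5·6^4 + 5·6^3 + 5·6^2 + 5·6 + 5 ↦ 5·7^7 + 5·7^5 + 5·7^4 + 5·7^3 + 5·7^2 + 5·7 + 5|_7 = 4215755 ⇒ 4215754
(5) 4215754|_7 = 5·7^7 + 5·7^5 + 5·7^4 + 5·7^3 + 5·7^2 + 5·7 + 4 ↦ 5·8^8 + 5·8^5 + 5·8^4 + 5·8^3 + 5·8^2 + 5·8 + 4|_8 = 84073324 ⇒ 84073323
(6) 84073323|_8 = 5·8^8 + 5·8^5 + 5·8^4 + 5·8^3 + 5·8^2 + 5·8 + 3 ↦ 5·9^9 + 5·9^5 + 5·9^4 + 5·9^3 + 5·9^2 + 5·9 + 3|_9 = 1937434593 ⇒ 1937434592
(7) 1937434592|_9 = 5·9^9 + 5·9^5 + 5·9^4 + 5·9^3 + 5·9^2 + 5·9 + 2 ↦ 5·10^10 + 5·10^5 + 5·10^4 + 5·10^3 + 5·10^2 + 5·10 + 2|_10 = 50000555552 ⇒ 50000555551

50000555551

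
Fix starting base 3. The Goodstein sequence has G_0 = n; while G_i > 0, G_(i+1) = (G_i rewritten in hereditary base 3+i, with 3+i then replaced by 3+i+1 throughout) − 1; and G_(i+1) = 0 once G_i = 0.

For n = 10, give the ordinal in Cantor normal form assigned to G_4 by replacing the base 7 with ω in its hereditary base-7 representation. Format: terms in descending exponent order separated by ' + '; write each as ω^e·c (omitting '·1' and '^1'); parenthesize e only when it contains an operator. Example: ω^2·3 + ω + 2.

ω·4 + 2

base 3: 10 = 3^2 + 1; at 4: 4^2 + 1 = 17; next = 16
base 4: 16 = 4^2; at 5: 5^2 = 25; next = 24
base 5: 24 = 4·5 + 4; at 6: 4·6 + 4 = 28; next = 27
base 6: 27 = 4·6 + 3; at 7: 4·7 + 3 = 31; next = 30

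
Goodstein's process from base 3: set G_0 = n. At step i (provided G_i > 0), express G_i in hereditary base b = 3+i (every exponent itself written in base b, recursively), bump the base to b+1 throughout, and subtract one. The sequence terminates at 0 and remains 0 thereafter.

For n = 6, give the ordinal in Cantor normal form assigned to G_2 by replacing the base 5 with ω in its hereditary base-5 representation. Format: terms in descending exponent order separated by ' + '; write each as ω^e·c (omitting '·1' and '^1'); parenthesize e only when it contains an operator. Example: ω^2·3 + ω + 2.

ω + 2

G_0=6  [base 3] 2·3  →[3↦4]→  2·4 = 8  −1 ⇒ G_1=7
G_1=7  [base 4] 4 + 3  →[4↦5]→  5 + 3 = 8  −1 ⇒ G_2=7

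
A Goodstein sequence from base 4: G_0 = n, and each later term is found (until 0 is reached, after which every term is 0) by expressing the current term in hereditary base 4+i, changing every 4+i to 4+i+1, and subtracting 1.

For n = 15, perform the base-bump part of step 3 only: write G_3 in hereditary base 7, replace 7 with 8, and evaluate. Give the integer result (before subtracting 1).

(0) 15|_4 = 3·4 + 3 ↦ 3·5 + 3|_5 = 18 ⇒ 17
(1) 17|_5 = 3·5 + 2 ↦ 3·6 + 2|_6 = 20 ⇒ 19
(2) 19|_6 = 3·6 + 1 ↦ 3·7 + 1|_7 = 22 ⇒ 21
(3) 21|_7 = 3·7 ↦ 3·8|_8 = 24 ⇒ 23

24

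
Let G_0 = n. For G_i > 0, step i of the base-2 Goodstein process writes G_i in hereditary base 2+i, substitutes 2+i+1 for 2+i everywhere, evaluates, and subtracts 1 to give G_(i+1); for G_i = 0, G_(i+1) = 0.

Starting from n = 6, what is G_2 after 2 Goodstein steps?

257

i=0: 6 = 2^2 + 2 (b=2); 2→3: 3^3 + 3 = 30; 30−1 = 29
i=1: 29 = 3^3 + 2 (b=3); 3→4: 4^4 + 2 = 258; 258−1 = 257
i=2: 257 = 4^4 + 1 (b=4); 4→5: 5^5 + 1 = 3126; 3126−1 = 3125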